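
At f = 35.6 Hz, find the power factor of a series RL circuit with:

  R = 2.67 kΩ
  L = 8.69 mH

Step 1 — Angular frequency: ω = 2π·f = 2π·35.6 = 223.7 rad/s.
Step 2 — Component impedances:
  R: Z = R = 2670 Ω
  L: Z = jωL = j·223.7·0.00869 = 0 + j1.944 Ω
Step 3 — Series combination: Z_total = R + L = 2670 + j1.944 Ω = 2670∠0.0° Ω.
Step 4 — Power factor: PF = cos(φ) = Re(Z)/|Z| = 2670/2670 = 1.
Step 5 — Type: Im(Z) = 1.944 ⇒ lagging (phase φ = 0.0°).

PF = 1 (lagging, φ = 0.0°)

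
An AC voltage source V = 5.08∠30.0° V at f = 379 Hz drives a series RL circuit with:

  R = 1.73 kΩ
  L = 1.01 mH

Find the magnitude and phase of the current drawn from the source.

Step 1 — Angular frequency: ω = 2π·f = 2π·379 = 2381 rad/s.
Step 2 — Component impedances:
  R: Z = R = 1730 Ω
  L: Z = jωL = j·2381·0.00101 = 0 + j2.405 Ω
Step 3 — Series combination: Z_total = R + L = 1730 + j2.405 Ω = 1730∠0.1° Ω.
Step 4 — Source phasor: V = 5.08∠30.0° V = 4.399 + j2.54 V.
Step 5 — Ohm's law: I = V / Z_total = (4.399 + j2.54) / (1730 + j2.405) = 0.002545 + j0.001465 A.
Step 6 — Convert to polar: |I| = 0.002936 A, ∠I = 29.9°.

I = 0.002936∠29.9° A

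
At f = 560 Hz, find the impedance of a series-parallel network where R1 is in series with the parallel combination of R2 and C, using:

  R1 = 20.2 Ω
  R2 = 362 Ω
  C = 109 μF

Step 1 — Angular frequency: ω = 2π·f = 2π·560 = 3519 rad/s.
Step 2 — Component impedances:
  R1: Z = R = 20.2 Ω
  R2: Z = R = 362 Ω
  C: Z = 1/(jωC) = -j/(ω·C) = 0 - j2.607 Ω
Step 3 — Parallel branch: R2 || C = 1/(1/R2 + 1/C) = 0.01878 - j2.607 Ω.
Step 4 — Series with R1: Z_total = R1 + (R2 || C) = 20.22 - j2.607 Ω = 20.39∠-7.3° Ω.

Z = 20.22 - j2.607 Ω = 20.39∠-7.3° Ω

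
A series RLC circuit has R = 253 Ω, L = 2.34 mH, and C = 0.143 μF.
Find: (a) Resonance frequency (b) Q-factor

Step 1 — Resonance condition Im(Z)=0 gives ω₀ = 1/√(LC).
Step 2 — ω₀ = 1/√(0.00234·1.43e-07) = 5.467e+04 rad/s.
Step 3 — f₀ = ω₀/(2π) = 8700 Hz.
Step 4 — Series Q: Q = ω₀L/R = 5.467e+04·0.00234/253 = 0.5056.

(a) f₀ = 8700 Hz  (b) Q = 0.5056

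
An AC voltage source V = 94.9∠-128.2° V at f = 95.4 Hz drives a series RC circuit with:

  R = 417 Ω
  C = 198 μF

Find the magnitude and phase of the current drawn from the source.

Step 1 — Angular frequency: ω = 2π·f = 2π·95.4 = 599.4 rad/s.
Step 2 — Component impedances:
  R: Z = R = 417 Ω
  C: Z = 1/(jωC) = -j/(ω·C) = 0 - j8.426 Ω
Step 3 — Series combination: Z_total = R + C = 417 - j8.426 Ω = 417.1∠-1.2° Ω.
Step 4 — Source phasor: V = 94.9∠-128.2° V = -58.69 - j74.58 V.
Step 5 — Ohm's law: I = V / Z_total = (-58.69 - j74.58) / (417 - j8.426) = -0.1371 - j0.1816 A.
Step 6 — Convert to polar: |I| = 0.2275 A, ∠I = -127.0°.

I = 0.2275∠-127.0° A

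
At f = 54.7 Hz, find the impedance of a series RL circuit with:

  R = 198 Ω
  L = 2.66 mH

Step 1 — Angular frequency: ω = 2π·f = 2π·54.7 = 343.7 rad/s.
Step 2 — Component impedances:
  R: Z = R = 198 Ω
  L: Z = jωL = j·343.7·0.00266 = 0 + j0.9142 Ω
Step 3 — Series combination: Z_total = R + L = 198 + j0.9142 Ω = 198∠0.3° Ω.

Z = 198 + j0.9142 Ω = 198∠0.3° Ω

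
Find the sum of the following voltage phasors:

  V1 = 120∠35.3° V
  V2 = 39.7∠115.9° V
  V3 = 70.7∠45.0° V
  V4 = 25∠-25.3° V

Step 1 — Convert each phasor to rectangular form:
  V1 = 120·(cos(35.3°) + j·sin(35.3°)) = 97.94 + j69.34 V
  V2 = 39.7·(cos(115.9°) + j·sin(115.9°)) = -17.34 + j35.71 V
  V3 = 70.7·(cos(45.0°) + j·sin(45.0°)) = 49.99 + j49.99 V
  V4 = 25·(cos(-25.3°) + j·sin(-25.3°)) = 22.6 - j10.68 V
Step 2 — Sum components: V_total = 153.2 + j144.4 V.
Step 3 — Convert to polar: |V_total| = 210.5 V, ∠V_total = 43.3°.

V_total = 210.5∠43.3° V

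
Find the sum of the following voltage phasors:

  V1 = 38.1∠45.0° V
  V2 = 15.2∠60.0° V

Step 1 — Convert each phasor to rectangular form:
  V1 = 38.1·(cos(45.0°) + j·sin(45.0°)) = 26.94 + j26.94 V
  V2 = 15.2·(cos(60.0°) + j·sin(60.0°)) = 7.6 + j13.16 V
Step 2 — Sum components: V_total = 34.54 + j40.1 V.
Step 3 — Convert to polar: |V_total| = 52.93 V, ∠V_total = 49.3°.

V_total = 52.93∠49.3° V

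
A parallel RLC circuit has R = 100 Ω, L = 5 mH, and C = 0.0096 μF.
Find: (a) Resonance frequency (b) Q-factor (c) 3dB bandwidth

Step 1 — Resonance: ω₀ = 1/√(LC) = 1/√(0.005·9.6e-09) = 1.443e+05 rad/s.
Step 2 — f₀ = ω₀/(2π) = 2.297e+04 Hz.
Step 3 — Parallel Q: Q = R/(ω₀L) = 100/(1.443e+05·0.005) = 0.1386.
Step 4 — Bandwidth: Δω = ω₀/Q = 1.042e+06 rad/s; BW = Δω/(2π) = 1.658e+05 Hz.

(a) f₀ = 2.297e+04 Hz  (b) Q = 0.1386  (c) BW = 1.658e+05 Hz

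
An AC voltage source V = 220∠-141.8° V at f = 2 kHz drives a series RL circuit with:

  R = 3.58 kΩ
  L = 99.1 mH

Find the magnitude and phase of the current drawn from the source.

Step 1 — Angular frequency: ω = 2π·f = 2π·2000 = 1.257e+04 rad/s.
Step 2 — Component impedances:
  R: Z = R = 3580 Ω
  L: Z = jωL = j·1.257e+04·0.0991 = 0 + j1245 Ω
Step 3 — Series combination: Z_total = R + L = 3580 + j1245 Ω = 3790∠19.2° Ω.
Step 4 — Source phasor: V = 220∠-141.8° V = -172.9 - j136 V.
Step 5 — Ohm's law: I = V / Z_total = (-172.9 - j136) / (3580 + j1245) = -0.05487 - j0.01891 A.
Step 6 — Convert to polar: |I| = 0.05804 A, ∠I = -161.0°.

I = 0.05804∠-161.0° A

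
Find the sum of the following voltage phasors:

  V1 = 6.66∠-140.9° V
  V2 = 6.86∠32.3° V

Step 1 — Convert each phasor to rectangular form:
  V1 = 6.66·(cos(-140.9°) + j·sin(-140.9°)) = -5.168 - j4.2 V
  V2 = 6.86·(cos(32.3°) + j·sin(32.3°)) = 5.798 + j3.666 V
Step 2 — Sum components: V_total = 0.63 - j0.5346 V.
Step 3 — Convert to polar: |V_total| = 0.8263 V, ∠V_total = -40.3°.

V_total = 0.8263∠-40.3° V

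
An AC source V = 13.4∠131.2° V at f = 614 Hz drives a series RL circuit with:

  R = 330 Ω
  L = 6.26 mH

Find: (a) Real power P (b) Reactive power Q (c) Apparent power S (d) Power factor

Step 1 — Angular frequency: ω = 2π·f = 2π·614 = 3858 rad/s.
Step 2 — Component impedances:
  R: Z = R = 330 Ω
  L: Z = jωL = j·3858·0.00626 = 0 + j24.15 Ω
Step 3 — Series combination: Z_total = R + L = 330 + j24.15 Ω = 330.9∠4.2° Ω.
Step 4 — Source phasor: V = 13.4∠131.2° V = -8.826 + j10.08 V.
Step 5 — Current: I = V / Z = -0.02438 + j0.03234 A = 0.0405∠127.0° A.
Step 6 — Complex power: S = V·I* = 0.5412 + j0.03961 VA.
Step 7 — Real power: P = Re(S) = 0.5412 W.
Step 8 — Reactive power: Q = Im(S) = 0.03961 VAR.
Step 9 — Apparent power: |S| = 0.5427 VA.
Step 10 — Power factor: PF = P/|S| = 0.9973 (lagging).

(a) P = 0.5412 W  (b) Q = 0.03961 VAR  (c) S = 0.5427 VA  (d) PF = 0.9973 (lagging)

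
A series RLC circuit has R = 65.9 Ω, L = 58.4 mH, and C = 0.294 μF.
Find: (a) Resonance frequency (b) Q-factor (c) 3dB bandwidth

Step 1 — Resonance: ω₀ = 1/√(LC) = 1/√(0.0584·2.94e-07) = 7632 rad/s.
Step 2 — f₀ = ω₀/(2π) = 1215 Hz.
Step 3 — Series Q: Q = ω₀L/R = 7632·0.0584/65.9 = 6.763.
Step 4 — Bandwidth: Δω = ω₀/Q = 1128 rad/s; BW = Δω/(2π) = 179.6 Hz.

(a) f₀ = 1215 Hz  (b) Q = 6.763  (c) BW = 179.6 Hz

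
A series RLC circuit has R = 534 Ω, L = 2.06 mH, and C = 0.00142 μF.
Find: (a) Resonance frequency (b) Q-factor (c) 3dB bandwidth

Step 1 — Resonance condition Im(Z)=0 gives ω₀ = 1/√(LC).
Step 2 — ω₀ = 1/√(0.00206·1.42e-09) = 5.847e+05 rad/s.
Step 3 — f₀ = ω₀/(2π) = 9.306e+04 Hz.
Step 4 — Series Q: Q = ω₀L/R = 5.847e+05·0.00206/534 = 2.256.
Step 5 — 3dB bandwidth: Δω = ω₀/Q = 2.592e+05 rad/s; BW = Δω/(2π) = 4.126e+04 Hz.

(a) f₀ = 9.306e+04 Hz  (b) Q = 2.256  (c) BW = 4.126e+04 Hz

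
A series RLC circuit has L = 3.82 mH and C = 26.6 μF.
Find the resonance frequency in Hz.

Step 1 — Resonance condition Im(Z)=0 gives ω₀ = 1/√(LC).
Step 2 — ω₀ = 1/√(0.00382·2.66e-05) = 3137 rad/s.
Step 3 — f₀ = ω₀/(2π) = 499.3 Hz.

f₀ = 499.3 Hz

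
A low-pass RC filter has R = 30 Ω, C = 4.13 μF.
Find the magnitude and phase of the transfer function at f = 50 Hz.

Step 1 — Angular frequency: ω = 2π·50 = 314.2 rad/s.
Step 2 — Transfer function: H(jω) = 1/(1 + jωRC).
Step 3 — Denominator: 1 + jωRC = 1 + j·314.2·30·4.13e-06 = 1 + j0.03892.
Step 4 — H = 0.9985 - j0.03887.
Step 5 — Magnitude: |H| = 0.9992 (-0.0 dB); phase: φ = -2.2°.

|H| = 0.9992 (-0.0 dB), φ = -2.2°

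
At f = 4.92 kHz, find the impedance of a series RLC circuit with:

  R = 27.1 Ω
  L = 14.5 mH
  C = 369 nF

Step 1 — Angular frequency: ω = 2π·f = 2π·4920 = 3.091e+04 rad/s.
Step 2 — Component impedances:
  R: Z = R = 27.1 Ω
  L: Z = jωL = j·3.091e+04·0.0145 = 0 + j448.2 Ω
  C: Z = 1/(jωC) = -j/(ω·C) = 0 - j87.67 Ω
Step 3 — Series combination: Z_total = R + L + C = 27.1 + j360.6 Ω = 361.6∠85.7° Ω.

Z = 27.1 + j360.6 Ω = 361.6∠85.7° Ω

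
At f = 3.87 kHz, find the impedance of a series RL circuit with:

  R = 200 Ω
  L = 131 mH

Step 1 — Angular frequency: ω = 2π·f = 2π·3870 = 2.432e+04 rad/s.
Step 2 — Component impedances:
  R: Z = R = 200 Ω
  L: Z = jωL = j·2.432e+04·0.131 = 0 + j3185 Ω
Step 3 — Series combination: Z_total = R + L = 200 + j3185 Ω = 3192∠86.4° Ω.

Z = 200 + j3185 Ω = 3192∠86.4° Ω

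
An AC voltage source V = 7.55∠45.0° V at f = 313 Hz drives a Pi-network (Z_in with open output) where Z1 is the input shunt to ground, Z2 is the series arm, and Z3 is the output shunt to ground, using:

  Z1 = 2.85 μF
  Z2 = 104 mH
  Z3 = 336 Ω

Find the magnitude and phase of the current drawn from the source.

Step 1 — Angular frequency: ω = 2π·f = 2π·313 = 1967 rad/s.
Step 2 — Component impedances:
  Z1: Z = 1/(jωC) = -j/(ω·C) = 0 - j178.4 Ω
  Z2: Z = jωL = j·1967·0.104 = 0 + j204.5 Ω
  Z3: Z = R = 336 Ω
Step 3 — With open output, the series arm Z2 and the output shunt Z3 appear in series to ground: Z2 + Z3 = 336 + j204.5 Ω.
Step 4 — Parallel with input shunt Z1: Z_in = Z1 || (Z2 + Z3) = 94.17 - j185.7 Ω = 208.2∠-63.1° Ω.
Step 5 — Source phasor: V = 7.55∠45.0° V = 5.339 + j5.339 V.
Step 6 — Ohm's law: I = V / Z_total = (5.339 + j5.339) / (94.17 - j185.7) = -0.01127 + j0.03446 A.
Step 7 — Convert to polar: |I| = 0.03626 A, ∠I = 108.1°.

I = 0.03626∠108.1° A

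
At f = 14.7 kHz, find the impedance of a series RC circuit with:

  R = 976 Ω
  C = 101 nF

Step 1 — Angular frequency: ω = 2π·f = 2π·1.47e+04 = 9.236e+04 rad/s.
Step 2 — Component impedances:
  R: Z = R = 976 Ω
  C: Z = 1/(jωC) = -j/(ω·C) = 0 - j107.2 Ω
Step 3 — Series combination: Z_total = R + C = 976 - j107.2 Ω = 981.9∠-6.3° Ω.

Z = 976 - j107.2 Ω = 981.9∠-6.3° Ω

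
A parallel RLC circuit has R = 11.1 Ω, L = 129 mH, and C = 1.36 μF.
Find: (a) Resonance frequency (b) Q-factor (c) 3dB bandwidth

Step 1 — Resonance: ω₀ = 1/√(LC) = 1/√(0.129·1.36e-06) = 2387 rad/s.
Step 2 — f₀ = ω₀/(2π) = 380 Hz.
Step 3 — Parallel Q: Q = R/(ω₀L) = 11.1/(2387·0.129) = 0.03604.
Step 4 — Bandwidth: Δω = ω₀/Q = 6.624e+04 rad/s; BW = Δω/(2π) = 1.054e+04 Hz.

(a) f₀ = 380 Hz  (b) Q = 0.03604  (c) BW = 1.054e+04 Hz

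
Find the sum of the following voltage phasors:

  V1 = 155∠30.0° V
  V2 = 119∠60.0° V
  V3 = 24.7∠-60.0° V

Step 1 — Convert each phasor to rectangular form:
  V1 = 155·(cos(30.0°) + j·sin(30.0°)) = 134.2 + j77.5 V
  V2 = 119·(cos(60.0°) + j·sin(60.0°)) = 59.5 + j103.1 V
  V3 = 24.7·(cos(-60.0°) + j·sin(-60.0°)) = 12.35 - j21.39 V
Step 2 — Sum components: V_total = 206.1 + j159.2 V.
Step 3 — Convert to polar: |V_total| = 260.4 V, ∠V_total = 37.7°.

V_total = 260.4∠37.7° V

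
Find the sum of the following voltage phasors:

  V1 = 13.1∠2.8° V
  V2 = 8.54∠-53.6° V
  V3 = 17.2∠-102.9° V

Step 1 — Convert each phasor to rectangular form:
  V1 = 13.1·(cos(2.8°) + j·sin(2.8°)) = 13.08 + j0.6399 V
  V2 = 8.54·(cos(-53.6°) + j·sin(-53.6°)) = 5.068 - j6.874 V
  V3 = 17.2·(cos(-102.9°) + j·sin(-102.9°)) = -3.84 - j16.77 V
Step 2 — Sum components: V_total = 14.31 - j23 V.
Step 3 — Convert to polar: |V_total| = 27.09 V, ∠V_total = -58.1°.

V_total = 27.09∠-58.1° V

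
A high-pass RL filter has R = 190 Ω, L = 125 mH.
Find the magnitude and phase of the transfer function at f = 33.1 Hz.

Step 1 — Angular frequency: ω = 2π·33.1 = 208 rad/s.
Step 2 — Transfer function: H(jω) = jωL/(R + jωL).
Step 3 — Numerator jωL = j·26; denominator R + jωL = 190 + j26.
Step 4 — H = 0.01838 + j0.1343.
Step 5 — Magnitude: |H| = 0.1356 (-17.4 dB); phase: φ = 82.2°.

|H| = 0.1356 (-17.4 dB), φ = 82.2°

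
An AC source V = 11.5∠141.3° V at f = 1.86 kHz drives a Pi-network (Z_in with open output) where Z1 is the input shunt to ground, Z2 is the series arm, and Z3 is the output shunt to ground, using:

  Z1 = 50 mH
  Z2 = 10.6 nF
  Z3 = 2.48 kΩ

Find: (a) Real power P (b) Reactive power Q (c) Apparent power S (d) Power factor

Step 1 — Angular frequency: ω = 2π·f = 2π·1860 = 1.169e+04 rad/s.
Step 2 — Component impedances:
  Z1: Z = jωL = j·1.169e+04·0.05 = 0 + j584.3 Ω
  Z2: Z = 1/(jωC) = -j/(ω·C) = 0 - j8072 Ω
  Z3: Z = R = 2480 Ω
Step 3 — With open output, the series arm Z2 and the output shunt Z3 appear in series to ground: Z2 + Z3 = 2480 - j8072 Ω.
Step 4 — Parallel with input shunt Z1: Z_in = Z1 || (Z2 + Z3) = 13.61 + j625.4 Ω = 625.6∠88.8° Ω.
Step 5 — Source phasor: V = 11.5∠141.3° V = -8.975 + j7.19 V.
Step 6 — Current: I = V / Z = 0.01118 + j0.01459 A = 0.01838∠52.5° A.
Step 7 — Complex power: S = V·I* = 0.004599 + j0.2114 VA.
Step 8 — Real power: P = Re(S) = 0.004599 W.
Step 9 — Reactive power: Q = Im(S) = 0.2114 VAR.
Step 10 — Apparent power: |S| = 0.2114 VA.
Step 11 — Power factor: PF = P/|S| = 0.02176 (lagging).

(a) P = 0.004599 W  (b) Q = 0.2114 VAR  (c) S = 0.2114 VA  (d) PF = 0.02176 (lagging)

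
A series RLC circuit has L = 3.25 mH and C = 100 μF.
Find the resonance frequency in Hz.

Step 1 — Resonance condition Im(Z)=0 gives ω₀ = 1/√(LC).
Step 2 — ω₀ = 1/√(0.00325·0.0001) = 1754 rad/s.
Step 3 — f₀ = ω₀/(2π) = 279.2 Hz.

f₀ = 279.2 Hz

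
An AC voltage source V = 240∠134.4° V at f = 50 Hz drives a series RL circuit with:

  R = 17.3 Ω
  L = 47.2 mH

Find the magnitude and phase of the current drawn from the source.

Step 1 — Angular frequency: ω = 2π·f = 2π·50 = 314.2 rad/s.
Step 2 — Component impedances:
  R: Z = R = 17.3 Ω
  L: Z = jωL = j·314.2·0.0472 = 0 + j14.83 Ω
Step 3 — Series combination: Z_total = R + L = 17.3 + j14.83 Ω = 22.79∠40.6° Ω.
Step 4 — Source phasor: V = 240∠134.4° V = -167.9 + j171.5 V.
Step 5 — Ohm's law: I = V / Z_total = (-167.9 + j171.5) / (17.3 + j14.83) = -0.6979 + j10.51 A.
Step 6 — Convert to polar: |I| = 10.53 A, ∠I = 93.8°.

I = 10.53∠93.8° A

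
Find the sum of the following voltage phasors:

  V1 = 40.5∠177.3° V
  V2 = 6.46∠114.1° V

Step 1 — Convert each phasor to rectangular form:
  V1 = 40.5·(cos(177.3°) + j·sin(177.3°)) = -40.46 + j1.908 V
  V2 = 6.46·(cos(114.1°) + j·sin(114.1°)) = -2.638 + j5.897 V
Step 2 — Sum components: V_total = -43.09 + j7.805 V.
Step 3 — Convert to polar: |V_total| = 43.79 V, ∠V_total = 169.7°.

V_total = 43.79∠169.7° V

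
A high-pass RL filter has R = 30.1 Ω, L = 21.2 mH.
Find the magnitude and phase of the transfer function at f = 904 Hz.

Step 1 — Angular frequency: ω = 2π·904 = 5680 rad/s.
Step 2 — Transfer function: H(jω) = jωL/(R + jωL).
Step 3 — Numerator jωL = j·120.4; denominator R + jωL = 30.1 + j120.4.
Step 4 — H = 0.9412 + j0.2353.
Step 5 — Magnitude: |H| = 0.9702 (-0.3 dB); phase: φ = 14.0°.

|H| = 0.9702 (-0.3 dB), φ = 14.0°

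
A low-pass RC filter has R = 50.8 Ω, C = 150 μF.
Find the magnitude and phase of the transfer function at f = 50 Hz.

Step 1 — Angular frequency: ω = 2π·50 = 314.2 rad/s.
Step 2 — Transfer function: H(jω) = 1/(1 + jωRC).
Step 3 — Denominator: 1 + jωRC = 1 + j·314.2·50.8·0.00015 = 1 + j2.394.
Step 4 — H = 0.1486 - j0.3557.
Step 5 — Magnitude: |H| = 0.3855 (-8.3 dB); phase: φ = -67.3°.

|H| = 0.3855 (-8.3 dB), φ = -67.3°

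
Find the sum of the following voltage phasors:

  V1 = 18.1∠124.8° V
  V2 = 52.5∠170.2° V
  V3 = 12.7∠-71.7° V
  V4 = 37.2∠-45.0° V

Step 1 — Convert each phasor to rectangular form:
  V1 = 18.1·(cos(124.8°) + j·sin(124.8°)) = -10.33 + j14.86 V
  V2 = 52.5·(cos(170.2°) + j·sin(170.2°)) = -51.73 + j8.936 V
  V3 = 12.7·(cos(-71.7°) + j·sin(-71.7°)) = 3.988 - j12.06 V
  V4 = 37.2·(cos(-45.0°) + j·sin(-45.0°)) = 26.3 - j26.3 V
Step 2 — Sum components: V_total = -31.77 - j14.56 V.
Step 3 — Convert to polar: |V_total| = 34.95 V, ∠V_total = -155.4°.

V_total = 34.95∠-155.4° V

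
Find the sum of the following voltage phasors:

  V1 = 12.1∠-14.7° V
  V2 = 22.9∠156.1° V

Step 1 — Convert each phasor to rectangular form:
  V1 = 12.1·(cos(-14.7°) + j·sin(-14.7°)) = 11.7 - j3.07 V
  V2 = 22.9·(cos(156.1°) + j·sin(156.1°)) = -20.94 + j9.278 V
Step 2 — Sum components: V_total = -9.232 + j6.207 V.
Step 3 — Convert to polar: |V_total| = 11.13 V, ∠V_total = 146.1°.

V_total = 11.13∠146.1° V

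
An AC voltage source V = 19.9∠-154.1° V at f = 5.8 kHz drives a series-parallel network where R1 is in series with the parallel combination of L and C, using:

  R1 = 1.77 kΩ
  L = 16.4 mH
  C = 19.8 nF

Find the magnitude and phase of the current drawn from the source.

Step 1 — Angular frequency: ω = 2π·f = 2π·5800 = 3.644e+04 rad/s.
Step 2 — Component impedances:
  R1: Z = R = 1770 Ω
  L: Z = jωL = j·3.644e+04·0.0164 = 0 + j597.7 Ω
  C: Z = 1/(jωC) = -j/(ω·C) = 0 - j1386 Ω
Step 3 — Parallel branch: L || C = 1/(1/L + 1/C) = 0 + j1051 Ω.
Step 4 — Series with R1: Z_total = R1 + (L || C) = 1770 + j1051 Ω = 2058∠30.7° Ω.
Step 5 — Source phasor: V = 19.9∠-154.1° V = -17.9 - j8.692 V.
Step 6 — Ohm's law: I = V / Z_total = (-17.9 - j8.692) / (1770 + j1051) = -0.009634 + j0.0008084 A.
Step 7 — Convert to polar: |I| = 0.009668 A, ∠I = 175.2°.

I = 0.009668∠175.2° A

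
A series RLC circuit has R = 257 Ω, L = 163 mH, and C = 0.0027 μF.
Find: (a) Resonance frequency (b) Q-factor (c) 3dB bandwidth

Step 1 — Resonance condition Im(Z)=0 gives ω₀ = 1/√(LC).
Step 2 — ω₀ = 1/√(0.163·2.7e-09) = 4.767e+04 rad/s.
Step 3 — f₀ = ω₀/(2π) = 7587 Hz.
Step 4 — Series Q: Q = ω₀L/R = 4.767e+04·0.163/257 = 30.23.
Step 5 — 3dB bandwidth: Δω = ω₀/Q = 1577 rad/s; BW = Δω/(2π) = 250.9 Hz.

(a) f₀ = 7587 Hz  (b) Q = 30.23  (c) BW = 250.9 Hz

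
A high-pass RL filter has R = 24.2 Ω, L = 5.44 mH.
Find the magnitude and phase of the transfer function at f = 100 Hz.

Step 1 — Angular frequency: ω = 2π·100 = 628.3 rad/s.
Step 2 — Transfer function: H(jω) = jωL/(R + jωL).
Step 3 — Numerator jωL = j·3.418; denominator R + jωL = 24.2 + j3.418.
Step 4 — H = 0.01956 + j0.1385.
Step 5 — Magnitude: |H| = 0.1399 (-17.1 dB); phase: φ = 82.0°.

|H| = 0.1399 (-17.1 dB), φ = 82.0°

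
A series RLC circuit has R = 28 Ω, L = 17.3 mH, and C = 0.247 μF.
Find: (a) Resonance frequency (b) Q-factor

Step 1 — Resonance condition Im(Z)=0 gives ω₀ = 1/√(LC).
Step 2 — ω₀ = 1/√(0.0173·2.47e-07) = 1.53e+04 rad/s.
Step 3 — f₀ = ω₀/(2π) = 2435 Hz.
Step 4 — Series Q: Q = ω₀L/R = 1.53e+04·0.0173/28 = 9.452.

(a) f₀ = 2435 Hz  (b) Q = 9.452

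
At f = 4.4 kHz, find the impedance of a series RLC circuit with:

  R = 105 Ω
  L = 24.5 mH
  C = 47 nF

Step 1 — Angular frequency: ω = 2π·f = 2π·4400 = 2.765e+04 rad/s.
Step 2 — Component impedances:
  R: Z = R = 105 Ω
  L: Z = jωL = j·2.765e+04·0.0245 = 0 + j677.3 Ω
  C: Z = 1/(jωC) = -j/(ω·C) = 0 - j769.6 Ω
Step 3 — Series combination: Z_total = R + L + C = 105 - j92.28 Ω = 139.8∠-41.3° Ω.

Z = 105 - j92.28 Ω = 139.8∠-41.3° Ω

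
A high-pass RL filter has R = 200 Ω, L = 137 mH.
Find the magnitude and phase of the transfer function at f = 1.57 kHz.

Step 1 — Angular frequency: ω = 2π·1570 = 9865 rad/s.
Step 2 — Transfer function: H(jω) = jωL/(R + jωL).
Step 3 — Numerator jωL = j·1351; denominator R + jωL = 200 + j1351.
Step 4 — H = 0.9786 + j0.1448.
Step 5 — Magnitude: |H| = 0.9892 (-0.1 dB); phase: φ = 8.4°.

|H| = 0.9892 (-0.1 dB), φ = 8.4°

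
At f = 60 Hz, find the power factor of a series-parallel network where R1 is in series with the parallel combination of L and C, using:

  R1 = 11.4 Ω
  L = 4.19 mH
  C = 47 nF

Step 1 — Angular frequency: ω = 2π·f = 2π·60 = 377 rad/s.
Step 2 — Component impedances:
  R1: Z = R = 11.4 Ω
  L: Z = jωL = j·377·0.00419 = 0 + j1.58 Ω
  C: Z = 1/(jωC) = -j/(ω·C) = 0 - j5.644e+04 Ω
Step 3 — Parallel branch: L || C = 1/(1/L + 1/C) = 0 + j1.58 Ω.
Step 4 — Series with R1: Z_total = R1 + (L || C) = 11.4 + j1.58 Ω = 11.51∠7.9° Ω.
Step 5 — Power factor: PF = cos(φ) = Re(Z)/|Z| = 11.4/11.509 = 0.9905.
Step 6 — Type: Im(Z) = 1.58 ⇒ lagging (phase φ = 7.9°).

PF = 0.9905 (lagging, φ = 7.9°)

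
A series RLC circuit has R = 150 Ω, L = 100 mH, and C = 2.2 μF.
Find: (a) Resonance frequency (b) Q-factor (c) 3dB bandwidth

Step 1 — Resonance condition Im(Z)=0 gives ω₀ = 1/√(LC).
Step 2 — ω₀ = 1/√(0.1·2.2e-06) = 2132 rad/s.
Step 3 — f₀ = ω₀/(2π) = 339.3 Hz.
Step 4 — Series Q: Q = ω₀L/R = 2132·0.1/150 = 1.421.
Step 5 — 3dB bandwidth: Δω = ω₀/Q = 1500 rad/s; BW = Δω/(2π) = 238.7 Hz.

(a) f₀ = 339.3 Hz  (b) Q = 1.421  (c) BW = 238.7 Hz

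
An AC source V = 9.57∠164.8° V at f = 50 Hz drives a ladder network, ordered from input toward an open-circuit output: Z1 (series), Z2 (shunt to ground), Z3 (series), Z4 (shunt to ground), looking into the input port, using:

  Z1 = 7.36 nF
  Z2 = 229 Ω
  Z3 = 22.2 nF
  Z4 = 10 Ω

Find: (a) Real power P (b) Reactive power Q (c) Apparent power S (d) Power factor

Step 1 — Angular frequency: ω = 2π·f = 2π·50 = 314.2 rad/s.
Step 2 — Component impedances:
  Z1: Z = 1/(jωC) = -j/(ω·C) = 0 - j4.325e+05 Ω
  Z2: Z = R = 229 Ω
  Z3: Z = 1/(jωC) = -j/(ω·C) = 0 - j1.434e+05 Ω
  Z4: Z = R = 10 Ω
Step 3 — Ladder network (open output): work backward from the far end, alternating series and parallel combinations. Z_in = 229 - j4.325e+05 Ω = 4.325e+05∠-90.0° Ω.
Step 4 — Source phasor: V = 9.57∠164.8° V = -9.235 + j2.509 V.
Step 5 — Current: I = V / Z = -5.813e-06 - j2.135e-05 A = 2.213e-05∠-105.2° A.
Step 6 — Complex power: S = V·I* = 1.121e-07 - j0.0002118 VA.
Step 7 — Real power: P = Re(S) = 1.121e-07 W.
Step 8 — Reactive power: Q = Im(S) = -0.0002118 VAR.
Step 9 — Apparent power: |S| = 0.0002118 VA.
Step 10 — Power factor: PF = P/|S| = 0.0005295 (leading).

(a) P = 1.121e-07 W  (b) Q = -0.0002118 VAR  (c) S = 0.0002118 VA  (d) PF = 0.0005295 (leading)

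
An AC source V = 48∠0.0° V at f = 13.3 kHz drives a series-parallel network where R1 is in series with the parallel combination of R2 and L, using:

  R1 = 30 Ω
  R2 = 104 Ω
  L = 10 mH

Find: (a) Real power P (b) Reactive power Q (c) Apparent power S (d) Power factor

Step 1 — Angular frequency: ω = 2π·f = 2π·1.33e+04 = 8.357e+04 rad/s.
Step 2 — Component impedances:
  R1: Z = R = 30 Ω
  R2: Z = R = 104 Ω
  L: Z = jωL = j·8.357e+04·0.01 = 0 + j835.7 Ω
Step 3 — Parallel branch: R2 || L = 1/(1/R2 + 1/L) = 102.4 + j12.75 Ω.
Step 4 — Series with R1: Z_total = R1 + (R2 || L) = 132.4 + j12.75 Ω = 133∠5.5° Ω.
Step 5 — Source phasor: V = 48∠0.0° V = 48 V.
Step 6 — Current: I = V / Z = 0.3592 - j0.03457 A = 0.3608∠-5.5° A.
Step 7 — Complex power: S = V·I* = 17.24 + j1.659 VA.
Step 8 — Real power: P = Re(S) = 17.24 W.
Step 9 — Reactive power: Q = Im(S) = 1.659 VAR.
Step 10 — Apparent power: |S| = 17.32 VA.
Step 11 — Power factor: PF = P/|S| = 0.9954 (lagging).

(a) P = 17.24 W  (b) Q = 1.659 VAR  (c) S = 17.32 VA  (d) PF = 0.9954 (lagging)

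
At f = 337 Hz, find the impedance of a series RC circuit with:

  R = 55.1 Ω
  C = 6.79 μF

Step 1 — Angular frequency: ω = 2π·f = 2π·337 = 2117 rad/s.
Step 2 — Component impedances:
  R: Z = R = 55.1 Ω
  C: Z = 1/(jωC) = -j/(ω·C) = 0 - j69.55 Ω
Step 3 — Series combination: Z_total = R + C = 55.1 - j69.55 Ω = 88.73∠-51.6° Ω.

Z = 55.1 - j69.55 Ω = 88.73∠-51.6° Ω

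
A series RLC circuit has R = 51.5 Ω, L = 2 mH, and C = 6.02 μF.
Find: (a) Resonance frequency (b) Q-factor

Step 1 — Resonance condition Im(Z)=0 gives ω₀ = 1/√(LC).
Step 2 — ω₀ = 1/√(0.002·6.02e-06) = 9114 rad/s.
Step 3 — f₀ = ω₀/(2π) = 1450 Hz.
Step 4 — Series Q: Q = ω₀L/R = 9114·0.002/51.5 = 0.3539.

(a) f₀ = 1450 Hz  (b) Q = 0.3539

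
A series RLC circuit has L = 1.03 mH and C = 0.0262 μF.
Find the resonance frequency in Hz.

Step 1 — Resonance condition Im(Z)=0 gives ω₀ = 1/√(LC).
Step 2 — ω₀ = 1/√(0.00103·2.62e-08) = 1.925e+05 rad/s.
Step 3 — f₀ = ω₀/(2π) = 3.064e+04 Hz.

f₀ = 3.064e+04 Hz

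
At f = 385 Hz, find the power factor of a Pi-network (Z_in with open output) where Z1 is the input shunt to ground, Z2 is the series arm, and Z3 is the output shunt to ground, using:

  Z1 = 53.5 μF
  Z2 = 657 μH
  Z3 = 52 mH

Step 1 — Angular frequency: ω = 2π·f = 2π·385 = 2419 rad/s.
Step 2 — Component impedances:
  Z1: Z = 1/(jωC) = -j/(ω·C) = 0 - j7.727 Ω
  Z2: Z = jωL = j·2419·0.000657 = 0 + j1.589 Ω
  Z3: Z = jωL = j·2419·0.052 = 0 + j125.8 Ω
Step 3 — With open output, the series arm Z2 and the output shunt Z3 appear in series to ground: Z2 + Z3 = 0 + j127.4 Ω.
Step 4 — Parallel with input shunt Z1: Z_in = Z1 || (Z2 + Z3) = 0 - j8.226 Ω = 8.226∠-90.0° Ω.
Step 5 — Power factor: PF = cos(φ) = Re(Z)/|Z| = 0/8.226 = 0.
Step 6 — Type: Im(Z) = -8.226 ⇒ leading (phase φ = -90.0°).

PF = 0 (leading, φ = -90.0°)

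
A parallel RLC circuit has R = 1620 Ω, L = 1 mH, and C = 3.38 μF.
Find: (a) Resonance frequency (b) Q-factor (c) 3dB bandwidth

Step 1 — Resonance: ω₀ = 1/√(LC) = 1/√(0.001·3.38e-06) = 1.72e+04 rad/s.
Step 2 — f₀ = ω₀/(2π) = 2738 Hz.
Step 3 — Parallel Q: Q = R/(ω₀L) = 1620/(1.72e+04·0.001) = 94.18.
Step 4 — Bandwidth: Δω = ω₀/Q = 182.6 rad/s; BW = Δω/(2π) = 29.07 Hz.

(a) f₀ = 2738 Hz  (b) Q = 94.18  (c) BW = 29.07 Hz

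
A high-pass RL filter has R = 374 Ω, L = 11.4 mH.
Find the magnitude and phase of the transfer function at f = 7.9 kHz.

Step 1 — Angular frequency: ω = 2π·7900 = 4.964e+04 rad/s.
Step 2 — Transfer function: H(jω) = jωL/(R + jωL).
Step 3 — Numerator jωL = j·565.9; denominator R + jωL = 374 + j565.9.
Step 4 — H = 0.696 + j0.46.
Step 5 — Magnitude: |H| = 0.8343 (-1.6 dB); phase: φ = 33.5°.

|H| = 0.8343 (-1.6 dB), φ = 33.5°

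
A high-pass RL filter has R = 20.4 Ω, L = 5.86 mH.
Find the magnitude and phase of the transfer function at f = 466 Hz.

Step 1 — Angular frequency: ω = 2π·466 = 2928 rad/s.
Step 2 — Transfer function: H(jω) = jωL/(R + jωL).
Step 3 — Numerator jωL = j·17.16; denominator R + jωL = 20.4 + j17.16.
Step 4 — H = 0.4143 + j0.4926.
Step 5 — Magnitude: |H| = 0.6437 (-3.8 dB); phase: φ = 49.9°.

|H| = 0.6437 (-3.8 dB), φ = 49.9°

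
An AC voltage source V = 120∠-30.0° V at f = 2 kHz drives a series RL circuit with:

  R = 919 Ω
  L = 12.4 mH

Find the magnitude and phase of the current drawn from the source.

Step 1 — Angular frequency: ω = 2π·f = 2π·2000 = 1.257e+04 rad/s.
Step 2 — Component impedances:
  R: Z = R = 919 Ω
  L: Z = jωL = j·1.257e+04·0.0124 = 0 + j155.8 Ω
Step 3 — Series combination: Z_total = R + L = 919 + j155.8 Ω = 932.1∠9.6° Ω.
Step 4 — Source phasor: V = 120∠-30.0° V = 103.9 - j60 V.
Step 5 — Ohm's law: I = V / Z_total = (103.9 - j60) / (919 + j155.8) = 0.09916 - j0.0821 A.
Step 6 — Convert to polar: |I| = 0.1287 A, ∠I = -39.6°.

I = 0.1287∠-39.6° A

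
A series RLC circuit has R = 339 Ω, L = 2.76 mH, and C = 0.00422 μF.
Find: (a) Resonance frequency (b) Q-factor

Step 1 — Resonance condition Im(Z)=0 gives ω₀ = 1/√(LC).
Step 2 — ω₀ = 1/√(0.00276·4.22e-09) = 2.93e+05 rad/s.
Step 3 — f₀ = ω₀/(2π) = 4.663e+04 Hz.
Step 4 — Series Q: Q = ω₀L/R = 2.93e+05·0.00276/339 = 2.386.

(a) f₀ = 4.663e+04 Hz  (b) Q = 2.386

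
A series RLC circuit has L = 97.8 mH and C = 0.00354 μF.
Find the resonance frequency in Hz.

Step 1 — Resonance condition Im(Z)=0 gives ω₀ = 1/√(LC).
Step 2 — ω₀ = 1/√(0.0978·3.54e-09) = 5.374e+04 rad/s.
Step 3 — f₀ = ω₀/(2π) = 8554 Hz.

f₀ = 8554 Hz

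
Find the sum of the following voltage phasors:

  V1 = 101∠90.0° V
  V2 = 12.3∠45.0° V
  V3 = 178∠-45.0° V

Step 1 — Convert each phasor to rectangular form:
  V1 = 101·(cos(90.0°) + j·sin(90.0°)) = 0 + j101 V
  V2 = 12.3·(cos(45.0°) + j·sin(45.0°)) = 8.697 + j8.697 V
  V3 = 178·(cos(-45.0°) + j·sin(-45.0°)) = 125.9 - j125.9 V
Step 2 — Sum components: V_total = 134.6 - j16.17 V.
Step 3 — Convert to polar: |V_total| = 135.5 V, ∠V_total = -6.9°.

V_total = 135.5∠-6.9° V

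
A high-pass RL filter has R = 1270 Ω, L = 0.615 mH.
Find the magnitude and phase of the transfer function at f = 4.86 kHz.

Step 1 — Angular frequency: ω = 2π·4860 = 3.054e+04 rad/s.
Step 2 — Transfer function: H(jω) = jωL/(R + jωL).
Step 3 — Numerator jωL = j·18.78; denominator R + jωL = 1270 + j18.78.
Step 4 — H = 0.0002186 + j0.01478.
Step 5 — Magnitude: |H| = 0.01479 (-36.6 dB); phase: φ = 89.2°.

|H| = 0.01479 (-36.6 dB), φ = 89.2°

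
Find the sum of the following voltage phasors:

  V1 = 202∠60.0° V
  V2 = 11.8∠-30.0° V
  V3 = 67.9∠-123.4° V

Step 1 — Convert each phasor to rectangular form:
  V1 = 202·(cos(60.0°) + j·sin(60.0°)) = 101 + j174.9 V
  V2 = 11.8·(cos(-30.0°) + j·sin(-30.0°)) = 10.22 - j5.9 V
  V3 = 67.9·(cos(-123.4°) + j·sin(-123.4°)) = -37.38 - j56.69 V
Step 2 — Sum components: V_total = 73.84 + j112.4 V.
Step 3 — Convert to polar: |V_total| = 134.4 V, ∠V_total = 56.7°.

V_total = 134.4∠56.7° V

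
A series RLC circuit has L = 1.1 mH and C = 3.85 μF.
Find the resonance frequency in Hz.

Step 1 — Resonance condition Im(Z)=0 gives ω₀ = 1/√(LC).
Step 2 — ω₀ = 1/√(0.0011·3.85e-06) = 1.537e+04 rad/s.
Step 3 — f₀ = ω₀/(2π) = 2446 Hz.

f₀ = 2446 Hz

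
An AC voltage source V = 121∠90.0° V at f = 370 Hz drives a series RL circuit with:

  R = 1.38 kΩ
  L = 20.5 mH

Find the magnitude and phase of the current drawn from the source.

Step 1 — Angular frequency: ω = 2π·f = 2π·370 = 2325 rad/s.
Step 2 — Component impedances:
  R: Z = R = 1380 Ω
  L: Z = jωL = j·2325·0.0205 = 0 + j47.66 Ω
Step 3 — Series combination: Z_total = R + L = 1380 + j47.66 Ω = 1381∠2.0° Ω.
Step 4 — Source phasor: V = 121∠90.0° V = 0 + j121 V.
Step 5 — Ohm's law: I = V / Z_total = (0 + j121) / (1380 + j47.66) = 0.003024 + j0.08758 A.
Step 6 — Convert to polar: |I| = 0.08763 A, ∠I = 88.0°.

I = 0.08763∠88.0° A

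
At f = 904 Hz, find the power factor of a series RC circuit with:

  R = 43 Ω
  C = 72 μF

Step 1 — Angular frequency: ω = 2π·f = 2π·904 = 5680 rad/s.
Step 2 — Component impedances:
  R: Z = R = 43 Ω
  C: Z = 1/(jωC) = -j/(ω·C) = 0 - j2.445 Ω
Step 3 — Series combination: Z_total = R + C = 43 - j2.445 Ω = 43.07∠-3.3° Ω.
Step 4 — Power factor: PF = cos(φ) = Re(Z)/|Z| = 43/43.07 = 0.9984.
Step 5 — Type: Im(Z) = -2.445 ⇒ leading (phase φ = -3.3°).

PF = 0.9984 (leading, φ = -3.3°)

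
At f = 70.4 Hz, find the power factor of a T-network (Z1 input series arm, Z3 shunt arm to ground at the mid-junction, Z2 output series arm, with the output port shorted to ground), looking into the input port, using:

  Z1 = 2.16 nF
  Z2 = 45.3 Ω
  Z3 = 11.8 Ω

Step 1 — Angular frequency: ω = 2π·f = 2π·70.4 = 442.3 rad/s.
Step 2 — Component impedances:
  Z1: Z = 1/(jωC) = -j/(ω·C) = 0 - j1.047e+06 Ω
  Z2: Z = R = 45.3 Ω
  Z3: Z = R = 11.8 Ω
Step 3 — With the output port shorted to ground, the output series arm Z2 runs from the junction to ground; the shunt arm Z3 also runs from the junction to ground. They appear in parallel: Z3 || Z2 = 9.361 Ω.
Step 4 — Series with input arm Z1: Z_in = Z1 + (Z3 || Z2) = 9.361 - j1.047e+06 Ω = 1.047e+06∠-90.0° Ω.
Step 5 — Power factor: PF = cos(φ) = Re(Z)/|Z| = 9.36147/1.04663e+06 = 8.944e-06.
Step 6 — Type: Im(Z) = -1.047e+06 ⇒ leading (phase φ = -90.0°).

PF = 8.944e-06 (leading, φ = -90.0°)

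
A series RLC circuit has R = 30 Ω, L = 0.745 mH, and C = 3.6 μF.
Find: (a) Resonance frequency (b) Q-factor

Step 1 — Resonance condition Im(Z)=0 gives ω₀ = 1/√(LC).
Step 2 — ω₀ = 1/√(0.000745·3.6e-06) = 1.931e+04 rad/s.
Step 3 — f₀ = ω₀/(2π) = 3073 Hz.
Step 4 — Series Q: Q = ω₀L/R = 1.931e+04·0.000745/30 = 0.4795.

(a) f₀ = 3073 Hz  (b) Q = 0.4795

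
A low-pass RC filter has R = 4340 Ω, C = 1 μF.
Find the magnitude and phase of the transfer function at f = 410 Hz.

Step 1 — Angular frequency: ω = 2π·410 = 2576 rad/s.
Step 2 — Transfer function: H(jω) = 1/(1 + jωRC).
Step 3 — Denominator: 1 + jωRC = 1 + j·2576·4340·1e-06 = 1 + j11.18.
Step 4 — H = 0.007937 - j0.08873.
Step 5 — Magnitude: |H| = 0.08909 (-21.0 dB); phase: φ = -84.9°.

|H| = 0.08909 (-21.0 dB), φ = -84.9°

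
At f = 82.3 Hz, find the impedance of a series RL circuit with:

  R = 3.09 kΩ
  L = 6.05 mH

Step 1 — Angular frequency: ω = 2π·f = 2π·82.3 = 517.1 rad/s.
Step 2 — Component impedances:
  R: Z = R = 3090 Ω
  L: Z = jωL = j·517.1·0.00605 = 0 + j3.128 Ω
Step 3 — Series combination: Z_total = R + L = 3090 + j3.128 Ω = 3090∠0.1° Ω.

Z = 3090 + j3.128 Ω = 3090∠0.1° Ω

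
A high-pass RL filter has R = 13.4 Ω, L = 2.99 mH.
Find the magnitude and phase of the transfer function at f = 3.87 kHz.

Step 1 — Angular frequency: ω = 2π·3870 = 2.432e+04 rad/s.
Step 2 — Transfer function: H(jω) = jωL/(R + jωL).
Step 3 — Numerator jωL = j·72.7; denominator R + jωL = 13.4 + j72.7.
Step 4 — H = 0.9671 + j0.1783.
Step 5 — Magnitude: |H| = 0.9834 (-0.1 dB); phase: φ = 10.4°.

|H| = 0.9834 (-0.1 dB), φ = 10.4°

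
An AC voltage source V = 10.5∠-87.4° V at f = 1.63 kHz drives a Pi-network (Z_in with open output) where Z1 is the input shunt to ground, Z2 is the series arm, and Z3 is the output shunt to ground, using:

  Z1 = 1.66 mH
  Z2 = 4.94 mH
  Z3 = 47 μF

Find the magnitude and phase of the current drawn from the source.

Step 1 — Angular frequency: ω = 2π·f = 2π·1630 = 1.024e+04 rad/s.
Step 2 — Component impedances:
  Z1: Z = jωL = j·1.024e+04·0.00166 = 0 + j17 Ω
  Z2: Z = jωL = j·1.024e+04·0.00494 = 0 + j50.59 Ω
  Z3: Z = 1/(jωC) = -j/(ω·C) = 0 - j2.077 Ω
Step 3 — With open output, the series arm Z2 and the output shunt Z3 appear in series to ground: Z2 + Z3 = 0 + j48.52 Ω.
Step 4 — Parallel with input shunt Z1: Z_in = Z1 || (Z2 + Z3) = 0 + j12.59 Ω = 12.59∠90.0° Ω.
Step 5 — Source phasor: V = 10.5∠-87.4° V = 0.4763 - j10.49 V.
Step 6 — Ohm's law: I = V / Z_total = (0.4763 - j10.49) / (0 + j12.59) = -0.8332 - j0.03783 A.
Step 7 — Convert to polar: |I| = 0.834 A, ∠I = -177.4°.

I = 0.834∠-177.4° A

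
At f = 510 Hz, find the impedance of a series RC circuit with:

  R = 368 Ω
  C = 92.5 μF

Step 1 — Angular frequency: ω = 2π·f = 2π·510 = 3204 rad/s.
Step 2 — Component impedances:
  R: Z = R = 368 Ω
  C: Z = 1/(jωC) = -j/(ω·C) = 0 - j3.374 Ω
Step 3 — Series combination: Z_total = R + C = 368 - j3.374 Ω = 368∠-0.5° Ω.

Z = 368 - j3.374 Ω = 368∠-0.5° Ω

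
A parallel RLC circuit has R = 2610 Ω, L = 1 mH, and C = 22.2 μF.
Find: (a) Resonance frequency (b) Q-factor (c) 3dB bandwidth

Step 1 — Resonance: ω₀ = 1/√(LC) = 1/√(0.001·2.22e-05) = 6712 rad/s.
Step 2 — f₀ = ω₀/(2π) = 1068 Hz.
Step 3 — Parallel Q: Q = R/(ω₀L) = 2610/(6712·0.001) = 388.9.
Step 4 — Bandwidth: Δω = ω₀/Q = 17.26 rad/s; BW = Δω/(2π) = 2.747 Hz.

(a) f₀ = 1068 Hz  (b) Q = 388.9  (c) BW = 2.747 Hz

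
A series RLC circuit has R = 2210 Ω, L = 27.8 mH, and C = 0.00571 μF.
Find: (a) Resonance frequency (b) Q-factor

Step 1 — Resonance condition Im(Z)=0 gives ω₀ = 1/√(LC).
Step 2 — ω₀ = 1/√(0.0278·5.71e-09) = 7.937e+04 rad/s.
Step 3 — f₀ = ω₀/(2π) = 1.263e+04 Hz.
Step 4 — Series Q: Q = ω₀L/R = 7.937e+04·0.0278/2210 = 0.9984.

(a) f₀ = 1.263e+04 Hz  (b) Q = 0.9984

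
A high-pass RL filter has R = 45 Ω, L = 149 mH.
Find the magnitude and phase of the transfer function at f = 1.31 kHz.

Step 1 — Angular frequency: ω = 2π·1310 = 8231 rad/s.
Step 2 — Transfer function: H(jω) = jωL/(R + jωL).
Step 3 — Numerator jωL = j·1226; denominator R + jωL = 45 + j1226.
Step 4 — H = 0.9987 + j0.03664.
Step 5 — Magnitude: |H| = 0.9993 (-0.0 dB); phase: φ = 2.1°.

|H| = 0.9993 (-0.0 dB), φ = 2.1°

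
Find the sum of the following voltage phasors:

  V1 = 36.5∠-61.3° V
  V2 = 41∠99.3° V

Step 1 — Convert each phasor to rectangular form:
  V1 = 36.5·(cos(-61.3°) + j·sin(-61.3°)) = 17.53 - j32.02 V
  V2 = 41·(cos(99.3°) + j·sin(99.3°)) = -6.626 + j40.46 V
Step 2 — Sum components: V_total = 10.9 + j8.445 V.
Step 3 — Convert to polar: |V_total| = 13.79 V, ∠V_total = 37.8°.

V_total = 13.79∠37.8° V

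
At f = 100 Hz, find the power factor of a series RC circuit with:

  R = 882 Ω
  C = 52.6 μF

Step 1 — Angular frequency: ω = 2π·f = 2π·100 = 628.3 rad/s.
Step 2 — Component impedances:
  R: Z = R = 882 Ω
  C: Z = 1/(jωC) = -j/(ω·C) = 0 - j30.26 Ω
Step 3 — Series combination: Z_total = R + C = 882 - j30.26 Ω = 882.5∠-2.0° Ω.
Step 4 — Power factor: PF = cos(φ) = Re(Z)/|Z| = 882/882.5 = 0.9994.
Step 5 — Type: Im(Z) = -30.26 ⇒ leading (phase φ = -2.0°).

PF = 0.9994 (leading, φ = -2.0°)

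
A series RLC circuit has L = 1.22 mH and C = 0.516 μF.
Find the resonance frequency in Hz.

Step 1 — Resonance condition Im(Z)=0 gives ω₀ = 1/√(LC).
Step 2 — ω₀ = 1/√(0.00122·5.16e-07) = 3.986e+04 rad/s.
Step 3 — f₀ = ω₀/(2π) = 6343 Hz.

f₀ = 6343 Hz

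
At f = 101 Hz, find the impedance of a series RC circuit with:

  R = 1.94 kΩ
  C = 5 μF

Step 1 — Angular frequency: ω = 2π·f = 2π·101 = 634.6 rad/s.
Step 2 — Component impedances:
  R: Z = R = 1940 Ω
  C: Z = 1/(jωC) = -j/(ω·C) = 0 - j315.2 Ω
Step 3 — Series combination: Z_total = R + C = 1940 - j315.2 Ω = 1965∠-9.2° Ω.

Z = 1940 - j315.2 Ω = 1965∠-9.2° Ω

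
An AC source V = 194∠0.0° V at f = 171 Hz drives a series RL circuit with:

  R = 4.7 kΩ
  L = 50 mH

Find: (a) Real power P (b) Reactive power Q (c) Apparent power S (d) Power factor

Step 1 — Angular frequency: ω = 2π·f = 2π·171 = 1074 rad/s.
Step 2 — Component impedances:
  R: Z = R = 4700 Ω
  L: Z = jωL = j·1074·0.05 = 0 + j53.72 Ω
Step 3 — Series combination: Z_total = R + L = 4700 + j53.72 Ω = 4700∠0.7° Ω.
Step 4 — Source phasor: V = 194∠0.0° V = 194 V.
Step 5 — Current: I = V / Z = 0.04127 - j0.0004717 A = 0.04127∠-0.7° A.
Step 6 — Complex power: S = V·I* = 8.007 + j0.09152 VA.
Step 7 — Real power: P = Re(S) = 8.007 W.
Step 8 — Reactive power: Q = Im(S) = 0.09152 VAR.
Step 9 — Apparent power: |S| = 8.007 VA.
Step 10 — Power factor: PF = P/|S| = 0.9999 (lagging).

(a) P = 8.007 W  (b) Q = 0.09152 VAR  (c) S = 8.007 VA  (d) PF = 0.9999 (lagging)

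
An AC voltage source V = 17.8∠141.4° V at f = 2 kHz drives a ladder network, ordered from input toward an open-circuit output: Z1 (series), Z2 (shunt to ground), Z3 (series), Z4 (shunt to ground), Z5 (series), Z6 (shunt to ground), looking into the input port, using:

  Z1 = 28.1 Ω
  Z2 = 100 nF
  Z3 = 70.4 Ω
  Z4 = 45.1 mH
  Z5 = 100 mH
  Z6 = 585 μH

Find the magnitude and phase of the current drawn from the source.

Step 1 — Angular frequency: ω = 2π·f = 2π·2000 = 1.257e+04 rad/s.
Step 2 — Component impedances:
  Z1: Z = R = 28.1 Ω
  Z2: Z = 1/(jωC) = -j/(ω·C) = 0 - j795.8 Ω
  Z3: Z = R = 70.4 Ω
  Z4: Z = jωL = j·1.257e+04·0.0451 = 0 + j566.7 Ω
  Z5: Z = jωL = j·1.257e+04·0.1 = 0 + j1257 Ω
  Z6: Z = jωL = j·1.257e+04·0.000585 = 0 + j7.351 Ω
Step 3 — Ladder network (open output): work backward from the far end, alternating series and parallel combinations. Z_in = 292.6 + j723.8 Ω = 780.7∠68.0° Ω.
Step 4 — Source phasor: V = 17.8∠141.4° V = -13.91 + j11.11 V.
Step 5 — Ohm's law: I = V / Z_total = (-13.91 + j11.11) / (292.6 + j723.8) = 0.00651 + j0.02185 A.
Step 6 — Convert to polar: |I| = 0.0228 A, ∠I = 73.4°.

I = 0.0228∠73.4° A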